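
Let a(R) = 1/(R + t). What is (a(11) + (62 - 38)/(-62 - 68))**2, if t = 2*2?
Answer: 529/38025 ≈ 0.013912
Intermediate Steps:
t = 4
a(R) = 1/(4 + R) (a(R) = 1/(R + 4) = 1/(4 + R))
(a(11) + (62 - 38)/(-62 - 68))**2 = (1/(4 + 11) + (62 - 38)/(-62 - 68))**2 = (1/15 + 24/(-130))**2 = (1/15 + 24*(-1/130))**2 = (1/15 - 12/65)**2 = (-23/195)**2 = 529/38025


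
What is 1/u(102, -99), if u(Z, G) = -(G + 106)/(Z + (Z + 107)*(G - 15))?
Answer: 23724/7 ≈ 3389.1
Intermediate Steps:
u(Z, G) = -(106 + G)/(Z + (-15 + G)*(107 + Z)) (u(Z, G) = -(106 + G)/(Z + (107 + Z)*(-15 + G)) = -(106 + G)/(Z + (-15 + G)*(107 + Z)))
1/u(102, -99) = 1/((-106 - 1*(-99))/(-1605 - 14*102 + 107*(-99) - 99*102)) = 1/((-106 + 99)/(-1605 - 1428 - 10593 - 10098)) = 1/(-7/(-23724)) = 1/(-1/23724*(-7)) = 1/(7/23724) = 23724/7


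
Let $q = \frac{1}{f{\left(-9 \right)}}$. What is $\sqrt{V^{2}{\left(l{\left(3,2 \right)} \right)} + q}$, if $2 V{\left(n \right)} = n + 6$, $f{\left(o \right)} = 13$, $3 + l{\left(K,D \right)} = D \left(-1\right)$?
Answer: $\frac{\sqrt{221}}{26} \approx 0.57177$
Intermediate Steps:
$l{\left(K,D \right)} = -3 - D$ ($l{\left(K,D \right)} = -3 + D \left(-1\right) = -3 - D$)
$V{\left(n \right)} = 3 + \frac{n}{2}$ ($V{\left(n \right)} = \frac{n + 6}{2} = \frac{6 + n}{2} = 3 + \frac{n}{2}$)
$q = \frac{1}{13} \approx 0.076923$
$\sqrt{V^{2}{\left(l{\left(3,2 \right)} \right)} + q} = \sqrt{\left(3 + \frac{-3 - 2}{2}\right)^{2} + \frac{1}{13}} = \sqrt{\left(3 + \frac{1}{2} \left(-5\right)\right)^{2} + \frac{1}{13}} = \sqrt{\left(3 - \frac{5}{2}\right)^{2} + \frac{1}{13}} = \sqrt{\left(\frac{1}{2}\right)^{2} + \frac{1}{13}} = \sqrt{\frac{1}{4} + \frac{1}{13}} = \sqrt{\frac{17}{52}} = \frac{\sqrt{221}}{26}$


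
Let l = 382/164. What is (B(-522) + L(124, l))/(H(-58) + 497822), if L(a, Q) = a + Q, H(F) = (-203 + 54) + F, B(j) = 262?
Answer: 31843/40804430 ≈ 0.00078038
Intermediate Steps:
l = 191/82 (l = 382*(1/164) = 191/82 ≈ 2.3293)
H(F) = -149 + F
L(a, Q) = Q + a
(B(-522) + L(124, l))/(H(-58) + 497822) = (262 + (191/82 + 124))/((-149 - 58) + 497822) = (262 + 10359/82)/(-207 + 497822) = (31843/82)/497615 = (31843/82)*(1/497615) = 31843/40804430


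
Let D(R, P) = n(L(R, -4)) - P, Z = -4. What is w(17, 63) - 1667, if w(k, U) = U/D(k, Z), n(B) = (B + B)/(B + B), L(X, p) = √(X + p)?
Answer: -8272/5 ≈ -1654.4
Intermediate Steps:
n(B) = 1 (n(B) = (2*B)/((2*B)) = (2*B)*(1/(2*B)) = 1)
D(R, P) = 1 - P
w(k, U) = U/5 (w(k, U) = U/(1 - 1*(-4)) = U/(1 + 4) = U/5)
w(17, 63) - 1667 = (⅕)*63 - 1667 = 63/5 - 1667 = -8272/5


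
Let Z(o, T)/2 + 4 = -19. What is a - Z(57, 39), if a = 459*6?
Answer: 2800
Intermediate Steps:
Z(o, T) = -46 (Z(o, T) = -8 + 2*(-19) = -8 - 38 = -46)
a = 2754
a - Z(57, 39) = 2754 - 1*(-46) = 2754 + 46 = 2800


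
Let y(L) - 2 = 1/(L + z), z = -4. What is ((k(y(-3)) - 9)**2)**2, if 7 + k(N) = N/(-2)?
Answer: 3154956561/38416 ≈ 82126.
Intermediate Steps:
y(L) = 2 + 1/(-4 + L) (y(L) = 2 + 1/(L - 4) = 2 + 1/(-4 + L))
k(N) = -7 - N/2 (k(N) = -7 + N/(-2) = -7 + N*(-1/2) = -7 - N/2)
((k(y(-3)) - 9)**2)**2 = (((-7 - (-7 + 2*(-3))/(2*(-4 - 3))) - 9)**2)**2 = (((-7 - (-7 - 6)/(2*(-7))) - 9)**2)**2 = (((-7 - (-1)*(-13)/14) - 9)**2)**2 = (((-7 - 1/2*13/7) - 9)**2)**2 = (((-7 - 13/14) - 9)**2)**2 = ((-111/14 - 9)**2)**2 = ((-237/14)**2)**2 = (56169/196)**2 = 3154956561/38416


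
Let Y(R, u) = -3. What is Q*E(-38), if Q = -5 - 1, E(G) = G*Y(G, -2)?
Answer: -684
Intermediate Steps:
E(G) = -3*G (E(G) = G*(-3) = -3*G)
Q = -6
Q*E(-38) = -(-18)*(-38) = -6*114 = -684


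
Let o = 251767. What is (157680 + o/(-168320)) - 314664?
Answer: -26423798647/168320 ≈ -1.5699e+5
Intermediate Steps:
(157680 + o/(-168320)) - 314664 = (157680 + 251767/(-168320)) - 314664 = (157680 + 251767*(-1/168320)) - 314664 = (157680 - 251767/168320) - 314664 = 26540445833/168320 - 314664 = -26423798647/168320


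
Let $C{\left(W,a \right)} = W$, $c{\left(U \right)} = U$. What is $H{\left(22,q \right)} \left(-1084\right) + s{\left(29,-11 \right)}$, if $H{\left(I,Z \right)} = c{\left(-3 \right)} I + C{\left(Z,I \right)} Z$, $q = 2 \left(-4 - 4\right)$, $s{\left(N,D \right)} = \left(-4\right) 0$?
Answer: $-205960$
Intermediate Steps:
$s{\left(N,D \right)} = 0$
$q = -16$ ($q = 2 \left(-8\right) = -16$)
$H{\left(I,Z \right)} = Z^{2} - 3 I$ ($H{\left(I,Z \right)} = - 3 I + Z Z = - 3 I + Z^{2} = Z^{2} - 3 I$)
$H{\left(22,q \right)} \left(-1084\right) + s{\left(29,-11 \right)} = \left(\left(-16\right)^{2} - 66\right) \left(-1084\right) + 0 = \left(256 - 66\right) \left(-1084\right) + 0 = 190 \left(-1084\right) + 0 = -205960 + 0 = -205960$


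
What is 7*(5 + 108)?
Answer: 791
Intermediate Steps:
7*(5 + 108) = 7*113 = 791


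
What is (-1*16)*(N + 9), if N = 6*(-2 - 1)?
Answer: 144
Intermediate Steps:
N = -18 (N = 6*(-3) = -18)
(-1*16)*(N + 9) = (-1*16)*(-18 + 9) = -16*(-9) = 144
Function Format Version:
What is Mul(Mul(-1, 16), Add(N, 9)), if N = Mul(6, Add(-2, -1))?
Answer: 144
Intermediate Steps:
N = -18 (N = Mul(6, -3) = -18)
Mul(Mul(-1, 16), Add(N, 9)) = Mul(Mul(-1, 16), Add(-18, 9)) = Mul(-16, -9) = 144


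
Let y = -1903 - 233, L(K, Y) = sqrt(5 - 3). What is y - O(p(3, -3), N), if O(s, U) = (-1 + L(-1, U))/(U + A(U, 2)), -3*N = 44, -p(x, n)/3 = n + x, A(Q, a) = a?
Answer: -81171/38 + 3*sqrt(2)/38 ≈ -2136.0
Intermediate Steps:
L(K, Y) = sqrt(2)
p(x, n) = -3*n - 3*x (p(x, n) = -3*(n + x) = -3*n - 3*x)
N = -44/3 (N = -1/3*44 = -44/3 ≈ -14.667)
O(s, U) = (-1 + sqrt(2))/(2 + U) (O(s, U) = (-1 + sqrt(2))/(U + 2) = (-1 + sqrt(2))/(2 + U))
y = -2136
y - O(p(3, -3), N) = -2136 - (-1 + sqrt(2))/(2 - 44/3) = -2136 - (-1 + sqrt(2))/(-38/3) = -2136 - (-3)*(-1 + sqrt(2))/38 = -2136 - (3/38 - 3*sqrt(2)/38) = -2136 + (-3/38 + 3*sqrt(2)/38) = -81171/38 + 3*sqrt(2)/38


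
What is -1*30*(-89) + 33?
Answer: 2703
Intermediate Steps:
-1*30*(-89) + 33 = -30*(-89) + 33 = 2670 + 33 = 2703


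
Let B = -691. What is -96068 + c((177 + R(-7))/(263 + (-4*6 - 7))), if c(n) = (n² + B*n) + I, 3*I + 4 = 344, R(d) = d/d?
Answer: -3894875873/40368 ≈ -96484.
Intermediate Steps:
R(d) = 1
I = 340/3 (I = -4/3 + (⅓)*344 = -4/3 + 344/3 = 340/3 ≈ 113.33)
c(n) = 340/3 + n² - 691*n (c(n) = (n² - 691*n) + 340/3 = 340/3 + n² - 691*n)
-96068 + c((177 + R(-7))/(263 + (-4*6 - 7))) = -96068 + (340/3 + ((177 + 1)/(263 + (-4*6 - 7)))² - 691*(177 + 1)/(263 + (-4*6 - 7))) = -96068 + (340/3 + (178/(263 + (-24 - 7)))² - 122998/(263 + (-24 - 7))) = -96068 + (340/3 + (178/(263 - 31))² - 122998/(263 - 31)) = -96068 + (340/3 + (178/232)² - 122998/232) = -96068 + (340/3 + (178*(1/232))² - 122998/232) = -96068 + (340/3 + (89/116)² - 691*89/116) = -96068 + (340/3 + 7921/13456 - 61499/116) = -96068 - 16802849/40368 = -3894875873/40368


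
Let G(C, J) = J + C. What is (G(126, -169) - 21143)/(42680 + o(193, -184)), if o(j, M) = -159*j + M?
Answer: -21186/11809 ≈ -1.7941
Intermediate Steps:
G(C, J) = C + J
o(j, M) = M - 159*j
(G(126, -169) - 21143)/(42680 + o(193, -184)) = ((126 - 169) - 21143)/(42680 + (-184 - 159*193)) = (-43 - 21143)/(42680 + (-184 - 30687)) = -21186/(42680 - 30871) = -21186/11809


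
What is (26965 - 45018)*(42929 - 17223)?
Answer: -464070418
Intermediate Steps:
(26965 - 45018)*(42929 - 17223) = -18053*25706 = -464070418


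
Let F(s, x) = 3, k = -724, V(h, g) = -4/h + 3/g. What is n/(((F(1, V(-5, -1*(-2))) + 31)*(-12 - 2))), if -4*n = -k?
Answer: 181/476 ≈ 0.38025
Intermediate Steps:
n = -181 (n = -(-1)*(-724)/4 = -¼*724 = -181)
n/(((F(1, V(-5, -1*(-2))) + 31)*(-12 - 2))) = -181*1/((-12 - 2)*(3 + 31)) = -181/(34*(-14)) = -181/(-476) = -181*(-1/476) = 181/476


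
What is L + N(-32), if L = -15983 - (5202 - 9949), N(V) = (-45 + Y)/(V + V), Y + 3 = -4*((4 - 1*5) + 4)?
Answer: -179761/16 ≈ -11235.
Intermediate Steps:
Y = -15 (Y = -3 - 4*((4 - 1*5) + 4) = -3 - 4*((4 - 5) + 4) = -3 - 4*(-1 + 4) = -3 - 4*3 = -3 - 12 = -15)
N(V) = -30/V (N(V) = (-45 - 15)/(V + V) = -60*1/(2*V) = -30/V)
L = -11236 (L = -15983 - 1*(-4747) = -15983 + 4747 = -11236)
L + N(-32) = -11236 - 30/(-32) = -11236 - 30*(-1/32) = -11236 + 15/16 = -179761/16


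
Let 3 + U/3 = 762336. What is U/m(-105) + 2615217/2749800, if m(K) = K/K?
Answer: 2096264155139/916600 ≈ 2.2870e+6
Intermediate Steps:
U = 2286999 (U = -9 + 3*762336 = -9 + 2287008 = 2286999)
m(K) = 1
U/m(-105) + 2615217/2749800 = 2286999/1 + 2615217/2749800 = 2286999*1 + 2615217*(1/2749800) = 2286999 + 871739/916600 = 2096264155139/916600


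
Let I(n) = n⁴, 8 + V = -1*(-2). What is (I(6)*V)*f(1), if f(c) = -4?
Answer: 31104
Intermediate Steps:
V = -6 (V = -8 - 1*(-2) = -8 + 2 = -6)
(I(6)*V)*f(1) = (6⁴*(-6))*(-4) = (1296*(-6))*(-4) = -7776*(-4) = 31104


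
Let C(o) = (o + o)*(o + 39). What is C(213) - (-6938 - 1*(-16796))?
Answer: 97494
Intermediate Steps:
C(o) = 2*o*(39 + o) (C(o) = (2*o)*(39 + o) = 2*o*(39 + o))
C(213) - (-6938 - 1*(-16796)) = 2*213*(39 + 213) - (-6938 - 1*(-16796)) = 2*213*252 - (-6938 + 16796) = 107352 - 1*9858 = 107352 - 9858 = 97494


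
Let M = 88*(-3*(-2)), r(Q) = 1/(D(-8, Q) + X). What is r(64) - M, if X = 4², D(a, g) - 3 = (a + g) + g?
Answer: -73391/139 ≈ -527.99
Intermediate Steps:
D(a, g) = 3 + a + 2*g (D(a, g) = 3 + ((a + g) + g) = 3 + (a + 2*g) = 3 + a + 2*g)
X = 16
r(Q) = 1/(11 + 2*Q) (r(Q) = 1/((3 - 8 + 2*Q) + 16) = 1/((-5 + 2*Q) + 16) = 1/(11 + 2*Q))
M = 528 (M = 88*6 = 528)
r(64) - M = 1/(11 + 2*64) - 1*528 = 1/(11 + 128) - 528 = 1/139 - 528 = -73391/139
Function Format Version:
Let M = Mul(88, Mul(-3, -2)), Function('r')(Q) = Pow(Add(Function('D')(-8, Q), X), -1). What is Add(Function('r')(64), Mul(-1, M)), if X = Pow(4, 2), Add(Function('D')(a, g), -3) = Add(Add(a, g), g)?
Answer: Rational(-73391, 139) ≈ -527.99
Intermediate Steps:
Function('D')(a, g) = Add(3, a, Mul(2, g)) (Function('D')(a, g) = Add(3, Add(Add(a, g), g)) = Add(3, Add(a, Mul(2, g))) = Add(3, a, Mul(2, g)))
X = 16
Function('r')(Q) = Pow(Add(11, Mul(2, Q)), -1) (Function('r')(Q) = Pow(Add(Add(3, -8, Mul(2, Q)), 16), -1) = Pow(Add(Add(-5, Mul(2, Q)), 16), -1) = Pow(Add(11, Mul(2, Q)), -1))
M = 528 (M = Mul(88, 6) = 528)
Add(Function('r')(64), Mul(-1, M)) = Add(Pow(Add(11, Mul(2, 64)), -1), Mul(-1, 528)) = Add(Pow(Add(11, 128), -1), -528) = Add(Pow(139, -1), -528) = Add(Rational(1, 139), -528) = Rational(-73391, 139)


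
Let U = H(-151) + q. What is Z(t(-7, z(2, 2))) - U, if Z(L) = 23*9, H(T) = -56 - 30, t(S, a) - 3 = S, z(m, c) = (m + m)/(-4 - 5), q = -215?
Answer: 508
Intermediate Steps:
z(m, c) = -2*m/9 (z(m, c) = (2*m)/(-9) = (2*m)*(-⅑) = -2*m/9)
t(S, a) = 3 + S
H(T) = -86
Z(L) = 207
U = -301 (U = -86 - 215 = -301)
Z(t(-7, z(2, 2))) - U = 207 - 1*(-301) = 207 + 301 = 508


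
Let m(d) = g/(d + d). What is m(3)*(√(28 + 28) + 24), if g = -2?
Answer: -8 - 2*√14/3 ≈ -10.494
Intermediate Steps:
m(d) = -1/d (m(d) = -2/(d + d) = -2*1/(2*d) = -1/d)
m(3)*(√(28 + 28) + 24) = (-1/3)*(√(28 + 28) + 24) = (-1*⅓)*(√56 + 24) = -(2*√14 + 24)/3 = -(24 + 2*√14)/3 = -8 - 2*√14/3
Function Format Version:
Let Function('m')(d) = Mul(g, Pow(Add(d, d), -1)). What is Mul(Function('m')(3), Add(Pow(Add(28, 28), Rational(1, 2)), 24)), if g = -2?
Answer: Add(-8, Mul(Rational(-2, 3), Pow(14, Rational(1, 2)))) ≈ -10.494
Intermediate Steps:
Function('m')(d) = Mul(-1, Pow(d, -1)) (Function('m')(d) = Mul(-2, Pow(Add(d, d), -1)) = Mul(-2, Pow(Mul(2, d), -1)) = Mul(-2, Mul(Rational(1, 2), Pow(d, -1))) = Mul(-1, Pow(d, -1)))
Mul(Function('m')(3), Add(Pow(Add(28, 28), Rational(1, 2)), 24)) = Mul(Mul(-1, Pow(3, -1)), Add(Pow(Add(28, 28), Rational(1, 2)), 24)) = Mul(Mul(-1, Rational(1, 3)), Add(Pow(56, Rational(1, 2)), 24)) = Mul(Rational(-1, 3), Add(Mul(2, Pow(14, Rational(1, 2))), 24)) = Mul(Rational(-1, 3), Add(24, Mul(2, Pow(14, Rational(1, 2))))) = Add(-8, Mul(Rational(-2, 3), Pow(14, Rational(1, 2))))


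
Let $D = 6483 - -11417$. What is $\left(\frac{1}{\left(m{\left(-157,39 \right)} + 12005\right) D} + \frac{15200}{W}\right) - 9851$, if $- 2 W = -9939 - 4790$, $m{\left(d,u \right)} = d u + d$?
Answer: $- \frac{14865896385457771}{1509391097500} \approx -9848.9$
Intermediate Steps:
$m{\left(d,u \right)} = d + d u$
$W = \frac{14729}{2}$ ($W = - \frac{-9939 - 4790}{2} = \left(- \frac{1}{2}\right) \left(-14729\right) = \frac{14729}{2} \approx 7364.5$)
$D = 17900$ ($D = 6483 + 11417 = 17900$)
$\left(\frac{1}{\left(m{\left(-157,39 \right)} + 12005\right) D} + \frac{15200}{W}\right) - 9851 = \left(\frac{1}{\left(- 157 \left(1 + 39\right) + 12005\right) 17900} + \frac{15200}{\frac{14729}{2}}\right) - 9851 = \left(\frac{1}{\left(-157\right) 40 + 12005} \cdot \frac{1}{17900} + 15200 \cdot \frac{2}{14729}\right) - 9851 = \left(\frac{1}{-6280 + 12005} \cdot \frac{1}{17900} + \frac{30400}{14729}\right) - 9851 = \left(\frac{1}{5725} \cdot \frac{1}{17900} + \frac{30400}{14729}\right) - 9851 = \left(\frac{1}{102477500} + \frac{30400}{14729}\right) - 9851 = \frac{3115316014729}{1509391097500} - 9851 = - \frac{14865896385457771}{1509391097500}$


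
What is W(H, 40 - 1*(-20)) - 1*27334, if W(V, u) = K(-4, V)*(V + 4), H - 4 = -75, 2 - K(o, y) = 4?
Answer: -27200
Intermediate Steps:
K(o, y) = -2 (K(o, y) = 2 - 1*4 = 2 - 4 = -2)
H = -71 (H = 4 - 75 = -71)
W(V, u) = -8 - 2*V (W(V, u) = -2*(V + 4) = -2*(4 + V) = -8 - 2*V)
W(H, 40 - 1*(-20)) - 1*27334 = (-8 - 2*(-71)) - 1*27334 = (-8 + 142) - 27334 = 134 - 27334 = -27200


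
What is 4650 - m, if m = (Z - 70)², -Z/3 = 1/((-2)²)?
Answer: -5689/16 ≈ -355.56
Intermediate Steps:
Z = -¾ (Z = -3/((-2)²) = -3/4 = -3*¼ = -¾ ≈ -0.75000)
m = 80089/16 (m = (-¾ - 70)² = (-283/4)² = 80089/16 ≈ 5005.6)
4650 - m = 4650 - 1*80089/16 = 4650 - 80089/16 = -5689/16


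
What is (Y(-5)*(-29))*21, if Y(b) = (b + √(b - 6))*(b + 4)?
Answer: -3045 + 609*I*√11 ≈ -3045.0 + 2019.8*I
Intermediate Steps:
Y(b) = (4 + b)*(b + √(-6 + b)) (Y(b) = (b + √(-6 + b))*(4 + b) = (4 + b)*(b + √(-6 + b)))
(Y(-5)*(-29))*21 = (((-5)² + 4*(-5) + 4*√(-6 - 5) - 5*√(-6 - 5))*(-29))*21 = ((25 - 20 + 4*√(-11) - 5*I*√11)*(-29))*21 = ((25 - 20 + 4*(I*√11) - 5*I*√11)*(-29))*21 = ((25 - 20 + 4*I*√11 - 5*I*√11)*(-29))*21 = ((5 - I*√11)*(-29))*21 = (-145 + 29*I*√11)*21 = -3045 + 609*I*√11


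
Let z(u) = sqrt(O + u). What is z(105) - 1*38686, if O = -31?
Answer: -38686 + sqrt(74) ≈ -38677.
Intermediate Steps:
z(u) = sqrt(-31 + u)
z(105) - 1*38686 = sqrt(-31 + 105) - 1*38686 = sqrt(74) - 38686 = -38686 + sqrt(74)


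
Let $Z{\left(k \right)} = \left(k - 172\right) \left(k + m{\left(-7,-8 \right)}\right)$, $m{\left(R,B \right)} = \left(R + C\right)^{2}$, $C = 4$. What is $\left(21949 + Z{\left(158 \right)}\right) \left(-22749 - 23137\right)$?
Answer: $-899870346$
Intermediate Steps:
$m{\left(R,B \right)} = \left(4 + R\right)^{2}$ ($m{\left(R,B \right)} = \left(R + 4\right)^{2} = \left(4 + R\right)^{2}$)
$Z{\left(k \right)} = \left(-172 + k\right) \left(9 + k\right)$ ($Z{\left(k \right)} = \left(k - 172\right) \left(k + \left(4 - 7\right)^{2}\right) = \left(-172 + k\right) \left(k + \left(-3\right)^{2}\right) = \left(-172 + k\right) \left(k + 9\right) = \left(-172 + k\right) \left(9 + k\right)$)
$\left(21949 + Z{\left(158 \right)}\right) \left(-22749 - 23137\right) = \left(21949 - \left(27302 - 24964\right)\right) \left(-22749 - 23137\right) = \left(21949 - 2338\right) \left(-45886\right) = 19611 \left(-45886\right) = -899870346$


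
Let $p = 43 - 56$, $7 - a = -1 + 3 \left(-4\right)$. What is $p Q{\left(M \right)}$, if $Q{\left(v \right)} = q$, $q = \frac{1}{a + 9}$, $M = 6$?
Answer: $- \frac{13}{29} \approx -0.44828$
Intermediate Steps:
$a = 20$ ($a = 7 - \left(-1 + 3 \left(-4\right)\right) = 7 - \left(-1 - 12\right) = 7 - -13 = 7 + 13 = 20$)
$p = -13$ ($p = 43 - 56 = -13$)
$q = \frac{1}{29}$ ($q = \frac{1}{20 + 9} = \frac{1}{29} \approx 0.034483$)
$Q{\left(v \right)} = \frac{1}{29}$
$p Q{\left(M \right)} = \left(-13\right) \frac{1}{29} = - \frac{13}{29}$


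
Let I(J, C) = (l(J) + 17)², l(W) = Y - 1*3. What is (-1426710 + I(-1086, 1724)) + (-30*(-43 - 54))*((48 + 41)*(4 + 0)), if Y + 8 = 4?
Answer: -390650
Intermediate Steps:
Y = -4 (Y = -8 + 4 = -4)
l(W) = -7 (l(W) = -4 - 1*3 = -4 - 3 = -7)
I(J, C) = 100 (I(J, C) = (-7 + 17)² = 10² = 100)
(-1426710 + I(-1086, 1724)) + (-30*(-43 - 54))*((48 + 41)*(4 + 0)) = (-1426710 + 100) + (-30*(-43 - 54))*((48 + 41)*(4 + 0)) = -1426610 + (-30*(-97))*(89*4) = -1426610 + 2910*356 = -1426610 + 1035960 = -390650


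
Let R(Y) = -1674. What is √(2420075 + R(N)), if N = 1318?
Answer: √2418401 ≈ 1555.1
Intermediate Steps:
√(2420075 + R(N)) = √(2420075 - 1674) = √2418401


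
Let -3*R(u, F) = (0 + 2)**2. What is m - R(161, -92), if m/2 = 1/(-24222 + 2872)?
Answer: 42697/32025 ≈ 1.3332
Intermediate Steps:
R(u, F) = -4/3 (R(u, F) = -(0 + 2)**2/3 = -1/3*2**2 = -1/3*4 = -4/3)
m = -1/10675 (m = 2/(-24222 + 2872) = 2/(-21350) = 2*(-1/21350) = -1/10675 ≈ -9.3677e-5)
m - R(161, -92) = -1/10675 - 1*(-4/3) = -1/10675 + 4/3 = 42697/32025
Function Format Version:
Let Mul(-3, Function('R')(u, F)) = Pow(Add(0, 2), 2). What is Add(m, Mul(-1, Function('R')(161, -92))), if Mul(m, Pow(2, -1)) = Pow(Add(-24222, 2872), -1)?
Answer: Rational(42697, 32025) ≈ 1.3332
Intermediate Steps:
Function('R')(u, F) = Rational(-4, 3) (Function('R')(u, F) = Mul(Rational(-1, 3), Pow(Add(0, 2), 2)) = Mul(Rational(-1, 3), Pow(2, 2)) = Mul(Rational(-1, 3), 4) = Rational(-4, 3))
m = Rational(-1, 10675) (m = Mul(2, Pow(Add(-24222, 2872), -1)) = Mul(2, Pow(-21350, -1)) = Mul(2, Rational(-1, 21350)) = Rational(-1, 10675) ≈ -9.3677e-5)
Add(m, Mul(-1, Function('R')(161, -92))) = Add(Rational(-1, 10675), Mul(-1, Rational(-4, 3))) = Add(Rational(-1, 10675), Rational(4, 3)) = Rational(42697, 32025)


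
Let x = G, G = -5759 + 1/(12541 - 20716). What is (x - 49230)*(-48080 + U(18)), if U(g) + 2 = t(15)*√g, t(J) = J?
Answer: 21614545524232/8175 - 1348605228*√2/545 ≈ 2.6405e+9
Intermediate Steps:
G = -47079826/8175 (G = -5759 + 1/(-8175) = -5759 - 1/8175 = -47079826/8175 ≈ -5759.0)
x = -47079826/8175 ≈ -5759.0
U(g) = -2 + 15*√g
(x - 49230)*(-48080 + U(18)) = (-47079826/8175 - 49230)*(-48080 + (-2 + 15*√18)) = -449535076*(-48080 + (-2 + 15*(3*√2)))/8175 = -449535076*(-48080 + (-2 + 45*√2))/8175 = -449535076*(-48082 + 45*√2)/8175 = 21614545524232/8175 - 1348605228*√2/545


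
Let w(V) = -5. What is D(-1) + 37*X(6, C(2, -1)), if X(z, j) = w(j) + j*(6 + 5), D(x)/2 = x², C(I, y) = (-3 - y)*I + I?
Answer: -997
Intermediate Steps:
C(I, y) = I + I*(-3 - y) (C(I, y) = I*(-3 - y) + I = I + I*(-3 - y))
D(x) = 2*x²
X(z, j) = -5 + 11*j (X(z, j) = -5 + j*(6 + 5) = -5 + j*11 = -5 + 11*j)
D(-1) + 37*X(6, C(2, -1)) = 2*(-1)² + 37*(-5 + 11*(-1*2*(2 - 1))) = 2*1 + 37*(-5 + 11*(-1*2*1)) = 2 + 37*(-5 + 11*(-2)) = 2 + 37*(-5 - 22) = 2 + 37*(-27) = 2 - 999 = -997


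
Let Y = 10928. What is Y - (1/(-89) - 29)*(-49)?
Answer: 846074/89 ≈ 9506.5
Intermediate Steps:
Y - (1/(-89) - 29)*(-49) = 10928 - (1/(-89) - 29)*(-49) = 10928 - (-1/89 - 29)*(-49) = 10928 - (-2582)*(-49)/89 = 10928 - 1*126518/89 = 10928 - 126518/89 = 846074/89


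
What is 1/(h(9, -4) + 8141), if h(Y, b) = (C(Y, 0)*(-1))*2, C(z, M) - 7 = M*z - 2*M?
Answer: 1/8127 ≈ 0.00012305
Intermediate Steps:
C(z, M) = 7 - 2*M + M*z (C(z, M) = 7 + (M*z - 2*M) = 7 + (-2*M + M*z) = 7 - 2*M + M*z)
h(Y, b) = -14 (h(Y, b) = ((7 - 2*0 + 0*Y)*(-1))*2 = ((7 + 0 + 0)*(-1))*2 = (7*(-1))*2 = -7*2 = -14)
1/(h(9, -4) + 8141) = 1/(-14 + 8141) = 1/8127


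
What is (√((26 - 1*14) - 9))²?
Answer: 3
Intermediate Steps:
(√((26 - 1*14) - 9))² = (√((26 - 14) - 9))² = (√(12 - 9))² = (√3)² = 3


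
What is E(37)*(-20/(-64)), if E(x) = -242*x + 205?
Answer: -43745/16 ≈ -2734.1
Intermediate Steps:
E(x) = 205 - 242*x
E(37)*(-20/(-64)) = (205 - 242*37)*(-20/(-64)) = (205 - 8954)*(-20*(-1/64)) = -8749*5/16 = -43745/16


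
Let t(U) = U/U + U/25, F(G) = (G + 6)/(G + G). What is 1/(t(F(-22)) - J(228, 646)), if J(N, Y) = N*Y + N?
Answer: -275/40566621 ≈ -6.7790e-6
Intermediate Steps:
F(G) = (6 + G)/(2*G) (F(G) = (6 + G)/((2*G)) = (6 + G)*(1/(2*G)) = (6 + G)/(2*G))
t(U) = 1 + U/25 (t(U) = 1 + U*(1/25) = 1 + U/25)
J(N, Y) = N + N*Y
1/(t(F(-22)) - J(228, 646)) = 1/((1 + ((½)*(6 - 22)/(-22))/25) - 228*(1 + 646)) = 1/((1 + ((½)*(-1/22)*(-16))/25) - 228*647) = 1/((1 + (1/25)*(4/11)) - 1*147516) = 1/((1 + 4/275) - 147516) = 1/(279/275 - 147516) = 1/(-40566621/275) = -275/40566621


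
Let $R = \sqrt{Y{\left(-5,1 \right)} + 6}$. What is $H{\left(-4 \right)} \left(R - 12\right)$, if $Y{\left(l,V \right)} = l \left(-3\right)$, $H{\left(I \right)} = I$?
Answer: $48 - 4 \sqrt{21} \approx 29.67$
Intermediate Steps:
$Y{\left(l,V \right)} = - 3 l$
$R = \sqrt{21}$ ($R = \sqrt{\left(-3\right) \left(-5\right) + 6} = \sqrt{15 + 6} = \sqrt{21} \approx 4.5826$)
$H{\left(-4 \right)} \left(R - 12\right) = - 4 \left(\sqrt{21} - 12\right) = - 4 \left(-12 + \sqrt{21}\right) = 48 - 4 \sqrt{21}$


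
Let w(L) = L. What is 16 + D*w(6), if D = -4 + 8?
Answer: 40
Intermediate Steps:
D = 4
16 + D*w(6) = 16 + 4*6 = 16 + 24 = 40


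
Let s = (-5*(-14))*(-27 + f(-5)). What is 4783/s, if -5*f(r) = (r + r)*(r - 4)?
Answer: -4783/3150 ≈ -1.5184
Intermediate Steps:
f(r) = -2*r*(-4 + r)/5 (f(r) = -(r + r)*(r - 4)/5 = -2*r*(-4 + r)/5)
s = -3150 (s = (-5*(-14))*(-27 + (2/5)*(-5)*(4 - 1*(-5))) = 70*(-27 + (2/5)*(-5)*(4 + 5)) = 70*(-27 + (2/5)*(-5)*9) = 70*(-27 - 18) = 70*(-45) = -3150)
4783/s = 4783/(-3150) = 4783*(-1/3150) = -4783/3150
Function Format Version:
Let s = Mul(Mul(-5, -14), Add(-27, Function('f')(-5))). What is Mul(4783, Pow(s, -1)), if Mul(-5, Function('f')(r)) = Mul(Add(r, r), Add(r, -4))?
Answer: Rational(-4783, 3150) ≈ -1.5184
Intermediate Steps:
Function('f')(r) = Mul(Rational(-2, 5), r, Add(-4, r)) (Function('f')(r) = Mul(Rational(-1, 5), Mul(Add(r, r), Add(r, -4))) = Mul(Rational(-1, 5), Mul(Mul(2, r), Add(-4, r))) = Mul(Rational(-1, 5), Mul(2, r, Add(-4, r))) = Mul(Rational(-2, 5), r, Add(-4, r)))
s = -3150 (s = Mul(Mul(-5, -14), Add(-27, Mul(Rational(2, 5), -5, Add(4, Mul(-1, -5))))) = Mul(70, Add(-27, Mul(Rational(2, 5), -5, Add(4, 5)))) = Mul(70, Add(-27, Mul(Rational(2, 5), -5, 9))) = Mul(70, Add(-27, -18)) = Mul(70, -45) = -3150)
Mul(4783, Pow(s, -1)) = Mul(4783, Pow(-3150, -1)) = Mul(4783, Rational(-1, 3150)) = Rational(-4783, 3150)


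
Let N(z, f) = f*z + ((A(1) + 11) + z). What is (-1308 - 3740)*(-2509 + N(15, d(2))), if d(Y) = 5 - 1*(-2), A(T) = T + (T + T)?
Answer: 11989000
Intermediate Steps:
A(T) = 3*T (A(T) = T + 2*T = 3*T)
d(Y) = 7 (d(Y) = 5 + 2 = 7)
N(z, f) = 14 + z + f*z (N(z, f) = f*z + ((3*1 + 11) + z) = f*z + ((3 + 11) + z) = f*z + (14 + z) = 14 + z + f*z)
(-1308 - 3740)*(-2509 + N(15, d(2))) = (-1308 - 3740)*(-2509 + (14 + 15 + 7*15)) = -5048*(-2509 + (14 + 15 + 105)) = -5048*(-2509 + 134) = -5048*(-2375) = 11989000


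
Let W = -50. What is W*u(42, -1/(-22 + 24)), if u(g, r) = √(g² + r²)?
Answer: -25*√7057 ≈ -2100.1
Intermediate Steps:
W*u(42, -1/(-22 + 24)) = -50*√(42² + (-1/(-22 + 24))²) = -50*√(1764 + (-1/2)²) = -50*√(1764 + (-1*½)²) = -50*√(1764 + (-½)²) = -50*√(1764 + ¼) = -25*√7057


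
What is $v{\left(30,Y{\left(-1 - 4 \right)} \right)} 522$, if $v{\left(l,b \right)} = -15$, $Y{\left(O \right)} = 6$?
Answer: $-7830$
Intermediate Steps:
$v{\left(30,Y{\left(-1 - 4 \right)} \right)} 522 = \left(-15\right) 522 = -7830$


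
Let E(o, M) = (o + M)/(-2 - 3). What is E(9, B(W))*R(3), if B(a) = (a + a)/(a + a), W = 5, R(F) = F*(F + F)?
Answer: -36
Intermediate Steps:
R(F) = 2*F**2 (R(F) = F*(2*F) = 2*F**2)
B(a) = 1 (B(a) = (2*a)/((2*a)) = (2*a)*(1/(2*a)) = 1)
E(o, M) = -M/5 - o/5 (E(o, M) = (M + o)/(-5) = (M + o)*(-1/5) = -M/5 - o/5)
E(9, B(W))*R(3) = (-1/5*1 - 1/5*9)*(2*3**2) = (-1/5 - 9/5)*(2*9) = -2*18 = -36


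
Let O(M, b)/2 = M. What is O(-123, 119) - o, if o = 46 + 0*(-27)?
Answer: -292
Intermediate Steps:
O(M, b) = 2*M
o = 46 (o = 46 + 0 = 46)
O(-123, 119) - o = 2*(-123) - 1*46 = -246 - 46 = -292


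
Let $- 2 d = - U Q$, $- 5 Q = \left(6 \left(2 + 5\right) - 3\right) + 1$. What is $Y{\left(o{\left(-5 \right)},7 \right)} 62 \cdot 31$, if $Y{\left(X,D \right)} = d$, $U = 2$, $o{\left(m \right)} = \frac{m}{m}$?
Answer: $-15376$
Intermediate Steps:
$o{\left(m \right)} = 1$
$Q = -8$ ($Q = - \frac{\left(6 \left(2 + 5\right) - 3\right) + 1}{5} = - \frac{\left(6 \cdot 7 - 3\right) + 1}{5} = - \frac{\left(42 - 3\right) + 1}{5} = - \frac{39 + 1}{5} = \left(- \frac{1}{5}\right) 40 = -8$)
$d = -8$ ($d = - \frac{\left(-1\right) 2 \left(-8\right)}{2} = - \frac{\left(-2\right) \left(-8\right)}{2} = \left(- \frac{1}{2}\right) 16 = -8$)
$Y{\left(X,D \right)} = -8$
$Y{\left(o{\left(-5 \right)},7 \right)} 62 \cdot 31 = \left(-8\right) 62 \cdot 31 = \left(-496\right) 31 = -15376$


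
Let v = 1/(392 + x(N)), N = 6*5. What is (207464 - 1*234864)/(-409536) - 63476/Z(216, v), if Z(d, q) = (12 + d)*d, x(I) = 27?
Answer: -16508/13509 ≈ -1.2220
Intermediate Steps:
N = 30
v = 1/419 (v = 1/(392 + 27) = 1/419 ≈ 0.0023866)
Z(d, q) = d*(12 + d)
(207464 - 1*234864)/(-409536) - 63476/Z(216, v) = (207464 - 1*234864)/(-409536) - 63476*1/(216*(12 + 216)) = (207464 - 234864)*(-1/409536) - 63476/(216*228) = -27400*(-1/409536) - 63476/49248 = 3425/51192 - 63476*1/49248 = 3425/51192 - 15869/12312 = -16508/13509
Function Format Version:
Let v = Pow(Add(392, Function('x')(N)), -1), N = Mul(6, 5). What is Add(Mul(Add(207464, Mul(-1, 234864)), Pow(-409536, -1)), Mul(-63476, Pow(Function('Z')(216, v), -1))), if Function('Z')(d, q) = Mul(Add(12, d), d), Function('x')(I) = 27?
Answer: Rational(-16508, 13509) ≈ -1.2220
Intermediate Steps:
N = 30
v = Rational(1, 419) (v = Pow(Add(392, 27), -1) = Pow(419, -1) = Rational(1, 419) ≈ 0.0023866)
Function('Z')(d, q) = Mul(d, Add(12, d))
Add(Mul(Add(207464, Mul(-1, 234864)), Pow(-409536, -1)), Mul(-63476, Pow(Function('Z')(216, v), -1))) = Add(Mul(Add(207464, Mul(-1, 234864)), Pow(-409536, -1)), Mul(-63476, Pow(Mul(216, Add(12, 216)), -1))) = Add(Mul(Add(207464, -234864), Rational(-1, 409536)), Mul(-63476, Pow(Mul(216, 228), -1))) = Add(Mul(-27400, Rational(-1, 409536)), Mul(-63476, Pow(49248, -1))) = Add(Rational(3425, 51192), Mul(-63476, Rational(1, 49248))) = Add(Rational(3425, 51192), Rational(-15869, 12312)) = Rational(-16508, 13509)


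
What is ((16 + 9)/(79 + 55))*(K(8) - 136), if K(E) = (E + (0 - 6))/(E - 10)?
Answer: -3425/134 ≈ -25.560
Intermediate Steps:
K(E) = (-6 + E)/(-10 + E) (K(E) = (E - 6)/(-10 + E) = (-6 + E)/(-10 + E))
((16 + 9)/(79 + 55))*(K(8) - 136) = ((16 + 9)/(79 + 55))*((-6 + 8)/(-10 + 8) - 136) = (25/134)*(2/(-2) - 136) = (25*(1/134))*(-½*2 - 136) = 25*(-1 - 136)/134 = (25/134)*(-137) = -3425/134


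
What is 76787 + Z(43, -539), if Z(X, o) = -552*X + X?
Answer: 53094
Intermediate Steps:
Z(X, o) = -551*X
76787 + Z(43, -539) = 76787 - 551*43 = 76787 - 23693 = 53094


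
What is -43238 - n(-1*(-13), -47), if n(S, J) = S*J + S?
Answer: -42640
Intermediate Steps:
n(S, J) = S + J*S (n(S, J) = J*S + S = S + J*S)
-43238 - n(-1*(-13), -47) = -43238 - (-1*(-13))*(1 - 47) = -43238 - 13*(-46) = -43238 - 1*(-598) = -43238 + 598 = -42640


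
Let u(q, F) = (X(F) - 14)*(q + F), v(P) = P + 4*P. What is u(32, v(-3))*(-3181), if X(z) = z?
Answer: 1568233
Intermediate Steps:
v(P) = 5*P
u(q, F) = (-14 + F)*(F + q) (u(q, F) = (F - 14)*(q + F) = (-14 + F)*(F + q))
u(32, v(-3))*(-3181) = ((5*(-3))² - 70*(-3) - 14*32 + (5*(-3))*32)*(-3181) = ((-15)² - 14*(-15) - 448 - 15*32)*(-3181) = (225 + 210 - 448 - 480)*(-3181) = -493*(-3181) = 1568233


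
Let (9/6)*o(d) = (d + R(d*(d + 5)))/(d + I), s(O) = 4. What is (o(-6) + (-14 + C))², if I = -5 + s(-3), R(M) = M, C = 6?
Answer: 64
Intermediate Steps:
I = -1 (I = -5 + 4 = -1)
o(d) = 2*(d + d*(5 + d))/(3*(-1 + d)) (o(d) = 2*((d + d*(d + 5))/(d - 1))/3 = 2*((d + d*(5 + d))/(-1 + d))/3 = 2*(d + d*(5 + d))/(3*(-1 + d)))
(o(-6) + (-14 + C))² = ((⅔)*(-6)*(6 - 6)/(-1 - 6) + (-14 + 6))² = ((⅔)*(-6)*0/(-7) - 8)² = ((⅔)*(-6)*(-⅐)*0 - 8)² = (0 - 8)² = (-8)² = 64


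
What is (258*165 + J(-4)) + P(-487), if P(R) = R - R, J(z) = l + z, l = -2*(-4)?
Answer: 42574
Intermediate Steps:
l = 8
J(z) = 8 + z
P(R) = 0
(258*165 + J(-4)) + P(-487) = (258*165 + (8 - 4)) + 0 = (42570 + 4) + 0 = 42574 + 0 = 42574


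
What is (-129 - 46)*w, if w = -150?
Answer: 26250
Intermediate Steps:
(-129 - 46)*w = (-129 - 46)*(-150) = -175*(-150) = 26250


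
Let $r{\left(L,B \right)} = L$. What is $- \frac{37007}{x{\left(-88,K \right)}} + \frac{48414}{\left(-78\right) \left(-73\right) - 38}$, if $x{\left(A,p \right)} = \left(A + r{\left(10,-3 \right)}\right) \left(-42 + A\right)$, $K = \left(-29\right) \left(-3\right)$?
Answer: $\frac{8800199}{1792245} \approx 4.9102$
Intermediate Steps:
$K = 87$
$x{\left(A,p \right)} = \left(-42 + A\right) \left(10 + A\right)$ ($x{\left(A,p \right)} = \left(A + 10\right) \left(-42 + A\right) = \left(10 + A\right) \left(-42 + A\right) = \left(-42 + A\right) \left(10 + A\right)$)
$- \frac{37007}{x{\left(-88,K \right)}} + \frac{48414}{\left(-78\right) \left(-73\right) - 38} = - \frac{37007}{-420 + \left(-88\right)^{2} - -2816} + \frac{48414}{\left(-78\right) \left(-73\right) - 38} = - \frac{37007}{-420 + 7744 + 2816} + \frac{48414}{5694 - 38} = - \frac{37007}{10140} + \frac{48414}{5656} = \left(-37007\right) \frac{1}{10140} + 48414 \cdot \frac{1}{5656} = - \frac{37007}{10140} + \frac{24207}{2828} = \frac{8800199}{1792245}$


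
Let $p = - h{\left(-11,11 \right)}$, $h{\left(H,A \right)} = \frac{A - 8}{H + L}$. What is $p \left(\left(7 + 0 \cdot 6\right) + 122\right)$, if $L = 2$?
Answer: $43$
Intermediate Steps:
$h{\left(H,A \right)} = \frac{-8 + A}{2 + H}$ ($h{\left(H,A \right)} = \frac{A - 8}{H + 2} = \frac{-8 + A}{2 + H}$)
$p = \frac{1}{3}$ ($p = - \frac{-8 + 11}{2 - 11} = - \frac{3}{-9} = - \frac{\left(-1\right) 3}{9} = \left(-1\right) \left(- \frac{1}{3}\right) = \frac{1}{3} \approx 0.33333$)
$p \left(\left(7 + 0 \cdot 6\right) + 122\right) = \frac{\left(7 + 0 \cdot 6\right) + 122}{3} = \frac{\left(7 + 0\right) + 122}{3} = \frac{7 + 122}{3} = \frac{1}{3} \cdot 129 = 43$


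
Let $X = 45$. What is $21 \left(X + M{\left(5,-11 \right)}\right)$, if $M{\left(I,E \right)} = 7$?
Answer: $1092$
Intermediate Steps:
$21 \left(X + M{\left(5,-11 \right)}\right) = 21 \left(45 + 7\right) = 21 \cdot 52 = 1092$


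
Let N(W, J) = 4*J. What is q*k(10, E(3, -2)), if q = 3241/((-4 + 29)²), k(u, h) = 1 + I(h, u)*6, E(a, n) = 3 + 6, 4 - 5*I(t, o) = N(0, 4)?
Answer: -217147/3125 ≈ -69.487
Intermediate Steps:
I(t, o) = -12/5 (I(t, o) = ⅘ - 4*4/5 = ⅘ - ⅕*16 = ⅘ - 16/5 = -12/5)
E(a, n) = 9
k(u, h) = -67/5 (k(u, h) = 1 - 12/5*6 = 1 - 72/5 = -67/5)
q = 3241/625 (q = 3241/(25²) = 3241/625 ≈ 5.1856)
q*k(10, E(3, -2)) = (3241/625)*(-67/5) = -217147/3125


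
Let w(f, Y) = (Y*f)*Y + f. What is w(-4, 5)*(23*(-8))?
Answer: 19136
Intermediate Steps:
w(f, Y) = f + f*Y² (w(f, Y) = f*Y² + f = f + f*Y²)
w(-4, 5)*(23*(-8)) = (-4*(1 + 5²))*(23*(-8)) = -4*(1 + 25)*(-184) = -4*26*(-184) = -104*(-184) = 19136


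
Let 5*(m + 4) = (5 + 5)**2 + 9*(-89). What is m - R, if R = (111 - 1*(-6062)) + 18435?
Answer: -123761/5 ≈ -24752.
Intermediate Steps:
R = 24608 (R = (111 + 6062) + 18435 = 6173 + 18435 = 24608)
m = -721/5 (m = -4 + ((5 + 5)**2 + 9*(-89))/5 = -4 + (10**2 - 801)/5 = -4 + (100 - 801)/5 = -4 + (1/5)*(-701) = -4 - 701/5 = -721/5 ≈ -144.20)
m - R = -721/5 - 1*24608 = -721/5 - 24608 = -123761/5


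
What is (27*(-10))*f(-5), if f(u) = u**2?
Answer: -6750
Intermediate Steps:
(27*(-10))*f(-5) = (27*(-10))*(-5)**2 = -270*25 = -6750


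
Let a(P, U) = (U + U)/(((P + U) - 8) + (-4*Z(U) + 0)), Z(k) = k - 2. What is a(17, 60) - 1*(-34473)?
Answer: 5618979/163 ≈ 34472.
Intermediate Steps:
Z(k) = -2 + k
a(P, U) = 2*U/(P - 3*U) (a(P, U) = (U + U)/(((P + U) - 8) + (-4*(-2 + U) + 0)) = (2*U)/((-8 + P + U) + ((8 - 4*U) + 0)) = (2*U)/((-8 + P + U) + (8 - 4*U)) = (2*U)/(P - 3*U) = 2*U/(P - 3*U))
a(17, 60) - 1*(-34473) = 2*60/(17 - 3*60) - 1*(-34473) = 2*60/(17 - 180) + 34473 = 2*60/(-163) + 34473 = 2*60*(-1/163) + 34473 = -120/163 + 34473 = 5618979/163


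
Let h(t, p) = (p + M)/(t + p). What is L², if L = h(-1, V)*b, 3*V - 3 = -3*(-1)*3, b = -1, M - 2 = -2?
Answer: 16/9 ≈ 1.7778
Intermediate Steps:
M = 0 (M = 2 - 2 = 0)
V = 4 (V = 1 + (-3*(-1)*3)/3 = 1 + (3*3)/3 = 1 + (⅓)*9 = 1 + 3 = 4)
h(t, p) = p/(p + t) (h(t, p) = (p + 0)/(t + p) = p/(p + t))
L = -4/3 (L = (4/(4 - 1))*(-1) = (4/3)*(-1) = -4/3 ≈ -1.3333)
L² = (-4/3)² = 16/9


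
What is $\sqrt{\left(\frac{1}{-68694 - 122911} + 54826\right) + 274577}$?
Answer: $\frac{11 \sqrt{99943799503070}}{191605} \approx 573.94$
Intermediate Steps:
$\sqrt{\left(\frac{1}{-68694 - 122911} + 54826\right) + 274577} = \sqrt{\left(\frac{1}{-191605} + 54826\right) + 274577} = \sqrt{\left(- \frac{1}{191605} + 54826\right) + 274577} = \sqrt{\frac{10504935729}{191605} + 274577} = \sqrt{\frac{63115261814}{191605}} = \frac{11 \sqrt{99943799503070}}{191605}$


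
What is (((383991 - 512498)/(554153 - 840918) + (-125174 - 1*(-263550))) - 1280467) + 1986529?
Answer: 242155391577/286765 ≈ 8.4444e+5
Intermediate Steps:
(((383991 - 512498)/(554153 - 840918) + (-125174 - 1*(-263550))) - 1280467) + 1986529 = ((-128507/(-286765) + (-125174 + 263550)) - 1280467) + 1986529 = ((-128507*(-1/286765) + 138376) - 1280467) + 1986529 = ((128507/286765 + 138376) - 1280467) + 1986529 = (39681522147/286765 - 1280467) + 1986529 = -327511597108/286765 + 1986529 = 242155391577/286765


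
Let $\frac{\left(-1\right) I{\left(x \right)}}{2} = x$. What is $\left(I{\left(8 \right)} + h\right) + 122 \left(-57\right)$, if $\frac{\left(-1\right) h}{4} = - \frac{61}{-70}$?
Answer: $- \frac{244072}{35} \approx -6973.5$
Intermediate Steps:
$I{\left(x \right)} = - 2 x$
$h = - \frac{122}{35}$ ($h = - 4 \left(- \frac{61}{-70}\right) = - 4 \left(\left(-61\right) \left(- \frac{1}{70}\right)\right) = \left(-4\right) \frac{61}{70} = - \frac{122}{35} \approx -3.4857$)
$\left(I{\left(8 \right)} + h\right) + 122 \left(-57\right) = \left(\left(-2\right) 8 - \frac{122}{35}\right) + 122 \left(-57\right) = \left(-16 - \frac{122}{35}\right) - 6954 = - \frac{682}{35} - 6954 = - \frac{244072}{35}$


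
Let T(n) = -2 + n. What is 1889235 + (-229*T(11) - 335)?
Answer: 1886839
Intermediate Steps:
1889235 + (-229*T(11) - 335) = 1889235 + (-229*(-2 + 11) - 335) = 1889235 + (-229*9 - 335) = 1889235 + (-2061 - 335) = 1889235 - 2396 = 1886839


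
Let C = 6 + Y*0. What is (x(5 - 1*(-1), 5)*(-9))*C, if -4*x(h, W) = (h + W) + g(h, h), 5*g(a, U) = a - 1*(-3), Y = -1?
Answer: 864/5 ≈ 172.80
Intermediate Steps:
g(a, U) = 3/5 + a/5 (g(a, U) = (a - 1*(-3))/5 = (a + 3)/5 = (3 + a)/5 = 3/5 + a/5)
x(h, W) = -3/20 - 3*h/10 - W/4 (x(h, W) = -((h + W) + (3/5 + h/5))/4 = -((W + h) + (3/5 + h/5))/4 = -(3/5 + W + 6*h/5)/4 = -3/20 - 3*h/10 - W/4)
C = 6 (C = 6 - 1*0 = 6 + 0 = 6)
(x(5 - 1*(-1), 5)*(-9))*C = ((-3/20 - 3*(5 - 1*(-1))/10 - 1/4*5)*(-9))*6 = ((-3/20 - 3*(5 + 1)/10 - 5/4)*(-9))*6 = ((-3/20 - 3/10*6 - 5/4)*(-9))*6 = ((-3/20 - 9/5 - 5/4)*(-9))*6 = -16/5*(-9)*6 = (144/5)*6 = 864/5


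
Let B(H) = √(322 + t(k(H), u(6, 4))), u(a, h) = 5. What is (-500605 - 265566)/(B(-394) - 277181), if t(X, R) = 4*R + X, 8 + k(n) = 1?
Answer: 212368043951/76829306426 + 766171*√335/76829306426 ≈ 2.7643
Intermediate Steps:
k(n) = -7 (k(n) = -8 + 1 = -7)
t(X, R) = X + 4*R
B(H) = √335 (B(H) = √(322 + (-7 + 4*5)) = √(322 + (-7 + 20)) = √(322 + 13) = √335)
(-500605 - 265566)/(B(-394) - 277181) = (-500605 - 265566)/(√335 - 277181) = -766171/(-277181 + √335)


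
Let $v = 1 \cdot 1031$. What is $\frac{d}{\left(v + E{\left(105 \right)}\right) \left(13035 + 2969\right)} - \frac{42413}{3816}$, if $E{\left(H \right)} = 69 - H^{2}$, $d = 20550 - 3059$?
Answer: $- \frac{1684233735439}{151533073800} \approx -11.115$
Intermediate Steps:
$d = 17491$ ($d = 20550 - 3059 = 17491$)
$v = 1031$
$\frac{d}{\left(v + E{\left(105 \right)}\right) \left(13035 + 2969\right)} - \frac{42413}{3816} = \frac{17491}{\left(1031 + \left(69 - 105^{2}\right)\right) \left(13035 + 2969\right)} - \frac{42413}{3816} = \frac{17491}{\left(1031 + \left(69 - 11025\right)\right) 16004} - \frac{42413}{3816} = \frac{17491}{\left(1031 - 10956\right) 16004} - \frac{42413}{3816} = \frac{17491}{\left(-9925\right) 16004} - \frac{42413}{3816} = \frac{17491}{-158839700} - \frac{42413}{3816} = 17491 \left(- \frac{1}{158839700}\right) - \frac{42413}{3816} = - \frac{17491}{158839700} - \frac{42413}{3816} = - \frac{1684233735439}{151533073800}$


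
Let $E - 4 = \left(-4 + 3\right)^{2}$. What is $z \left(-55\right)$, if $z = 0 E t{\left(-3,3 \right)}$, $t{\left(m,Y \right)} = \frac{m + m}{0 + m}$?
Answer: $0$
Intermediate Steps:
$E = 5$ ($E = 4 + \left(-4 + 3\right)^{2} = 4 + \left(-1\right)^{2} = 4 + 1 = 5$)
$t{\left(m,Y \right)} = 2$ ($t{\left(m,Y \right)} = \frac{2 m}{m} = 2$)
$z = 0$ ($z = 0 \cdot 5 \cdot 2 = 0 \cdot 2 = 0$)
$z \left(-55\right) = 0 \left(-55\right) = 0$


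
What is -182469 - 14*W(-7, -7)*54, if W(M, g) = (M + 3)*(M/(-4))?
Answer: -177177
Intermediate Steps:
W(M, g) = -M*(3 + M)/4 (W(M, g) = (3 + M)*(M*(-¼)) = (3 + M)*(-M/4) = -M*(3 + M)/4)
-182469 - 14*W(-7, -7)*54 = -182469 - (-7)*(-7)*(3 - 7)/2*54 = -182469 - (-7)*(-7)*(-4)/2*54 = -182469 - 14*(-7)*54 = -182469 + 98*54 = -182469 + 5292 = -177177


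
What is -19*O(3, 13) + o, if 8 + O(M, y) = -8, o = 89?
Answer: 393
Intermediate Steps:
O(M, y) = -16 (O(M, y) = -8 - 8 = -16)
-19*O(3, 13) + o = -19*(-16) + 89 = 304 + 89 = 393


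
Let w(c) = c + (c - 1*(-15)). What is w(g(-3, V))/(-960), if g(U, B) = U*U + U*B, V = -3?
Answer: -17/320 ≈ -0.053125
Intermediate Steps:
g(U, B) = U² + B*U
w(c) = 15 + 2*c (w(c) = c + (c + 15) = c + (15 + c) = 15 + 2*c)
w(g(-3, V))/(-960) = (15 + 2*(-3*(-3 - 3)))/(-960) = (15 + 2*(-3*(-6)))*(-1/960) = (15 + 2*18)*(-1/960) = (15 + 36)*(-1/960) = 51*(-1/960) = -17/320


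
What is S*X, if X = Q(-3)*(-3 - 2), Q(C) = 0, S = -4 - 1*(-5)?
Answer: 0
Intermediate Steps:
S = 1 (S = -4 + 5 = 1)
X = 0 (X = 0*(-3 - 2) = 0*(-5) = 0)
S*X = 1*0 = 0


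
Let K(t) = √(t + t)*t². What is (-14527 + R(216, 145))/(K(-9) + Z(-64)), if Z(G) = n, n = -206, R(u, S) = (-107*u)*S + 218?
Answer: 31513777/7297 + 74348037*I*√2/14594 ≈ 4318.7 + 7204.6*I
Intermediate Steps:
R(u, S) = 218 - 107*S*u (R(u, S) = -107*S*u + 218 = 218 - 107*S*u)
Z(G) = -206
K(t) = √2*t^(5/2) (K(t) = √(2*t)*t² = (√2*√t)*t² = √2*t^(5/2))
(-14527 + R(216, 145))/(K(-9) + Z(-64)) = (-14527 + (218 - 107*145*216))/(√2*(-9)^(5/2) - 206) = (-14527 + (218 - 3351240))/(√2*(243*I) - 206) = (-14527 - 3351022)/(243*I*√2 - 206) = -3365549/(-206 + 243*I*√2)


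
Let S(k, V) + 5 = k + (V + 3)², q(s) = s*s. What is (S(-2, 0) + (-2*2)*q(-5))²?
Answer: 9604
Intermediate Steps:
q(s) = s²
S(k, V) = -5 + k + (3 + V)² (S(k, V) = -5 + (k + (V + 3)²) = -5 + (k + (3 + V)²) = -5 + k + (3 + V)²)
(S(-2, 0) + (-2*2)*q(-5))² = ((-5 - 2 + (3 + 0)²) - 2*2*(-5)²)² = ((-5 - 2 + 3²) - 4*25)² = ((-5 - 2 + 9) - 100)² = (2 - 100)² = (-98)² = 9604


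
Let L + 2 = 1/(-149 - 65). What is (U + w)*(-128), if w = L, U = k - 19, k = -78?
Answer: 1355968/107 ≈ 12673.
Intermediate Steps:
U = -97 (U = -78 - 19 = -97)
L = -429/214 (L = -2 + 1/(-149 - 65) = -2 + 1/(-214) = -2 - 1/214 = -429/214 ≈ -2.0047)
w = -429/214 ≈ -2.0047
(U + w)*(-128) = (-97 - 429/214)*(-128) = -21187/214*(-128) = 1355968/107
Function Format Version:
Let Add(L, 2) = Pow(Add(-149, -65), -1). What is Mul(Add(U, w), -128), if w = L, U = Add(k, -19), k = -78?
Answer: Rational(1355968, 107) ≈ 12673.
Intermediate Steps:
U = -97 (U = Add(-78, -19) = -97)
L = Rational(-429, 214) (L = Add(-2, Pow(Add(-149, -65), -1)) = Add(-2, Pow(-214, -1)) = Add(-2, Rational(-1, 214)) = Rational(-429, 214) ≈ -2.0047)
w = Rational(-429, 214) ≈ -2.0047
Mul(Add(U, w), -128) = Mul(Add(-97, Rational(-429, 214)), -128) = Mul(Rational(-21187, 214), -128) = Rational(1355968, 107)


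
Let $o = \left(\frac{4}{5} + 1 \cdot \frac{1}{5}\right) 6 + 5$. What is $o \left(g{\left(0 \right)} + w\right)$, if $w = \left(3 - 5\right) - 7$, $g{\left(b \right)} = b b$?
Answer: $-99$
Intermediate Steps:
$g{\left(b \right)} = b^{2}$
$o = 11$ ($o = \left(4 \cdot \frac{1}{5} + 1 \cdot \frac{1}{5}\right) 6 + 5 = \left(\frac{4}{5} + \frac{1}{5}\right) 6 + 5 = 1 \cdot 6 + 5 = 6 + 5 = 11$)
$w = -9$ ($w = \left(3 - 5\right) - 7 = -2 - 7 = -9$)
$o \left(g{\left(0 \right)} + w\right) = 11 \left(0^{2} - 9\right) = 11 \left(0 - 9\right) = 11 \left(-9\right) = -99$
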